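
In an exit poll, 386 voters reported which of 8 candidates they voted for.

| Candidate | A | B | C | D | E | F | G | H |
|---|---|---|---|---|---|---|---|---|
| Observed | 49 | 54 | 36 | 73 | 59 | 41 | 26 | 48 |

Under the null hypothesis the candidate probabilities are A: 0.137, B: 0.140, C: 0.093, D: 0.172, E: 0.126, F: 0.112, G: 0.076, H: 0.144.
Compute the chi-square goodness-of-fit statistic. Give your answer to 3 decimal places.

4.681

Expected counts E_i = n·p_i: 386×0.137 = 52.882, 386×0.140 = 54.04, 386×0.093 = 35.898, 386×0.172 = 66.392, 386×0.126 = 48.636, 386×0.112 = 43.232, 386×0.076 = 29.336, 386×0.144 = 55.584.
χ² = (49−52.882)²/52.882 + (54−54.04)²/54.04 + (36−35.898)²/35.898 + (73−66.392)²/66.392 + (59−48.636)²/48.636 + (41−43.232)²/43.232 + (26−29.336)²/29.336 + (48−55.584)²/55.584
   = 0.2850 + 0.0000 + 0.0003 + 0.6577 + 2.2085 + 0.1152 + 0.3794 + 1.0348
Sum = 4.681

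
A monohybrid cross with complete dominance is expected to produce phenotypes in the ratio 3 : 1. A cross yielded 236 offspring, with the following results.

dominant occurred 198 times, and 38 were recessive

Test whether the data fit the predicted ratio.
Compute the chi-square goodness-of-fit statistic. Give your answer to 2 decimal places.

9.97

Ratio total = 4. Expected counts: 236×3/4 = 177, 236×1/4 = 59.
dominant: (198 − 177)²/177 = 441/177 = 2.492
recessive: (38 − 59)²/59 = 441/59 = 7.475
Sum = 9.97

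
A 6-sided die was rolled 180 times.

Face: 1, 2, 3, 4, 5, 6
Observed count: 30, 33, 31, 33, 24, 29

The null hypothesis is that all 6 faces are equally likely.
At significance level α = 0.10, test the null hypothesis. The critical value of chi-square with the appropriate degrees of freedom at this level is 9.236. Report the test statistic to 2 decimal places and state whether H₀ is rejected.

Expected count for each of the 6 categories: 180/6 = 30.
cat         O        E   (O−E)²/E
1          30       30      0.000
2          33       30      0.300
3          31       30      0.033
4          33       30      0.300
5          24       30      1.200
6          29       30      0.033
Sum = 1.87
df = 5. Since 1.87 < 9.236, we do not reject H₀.

1.87; do not reject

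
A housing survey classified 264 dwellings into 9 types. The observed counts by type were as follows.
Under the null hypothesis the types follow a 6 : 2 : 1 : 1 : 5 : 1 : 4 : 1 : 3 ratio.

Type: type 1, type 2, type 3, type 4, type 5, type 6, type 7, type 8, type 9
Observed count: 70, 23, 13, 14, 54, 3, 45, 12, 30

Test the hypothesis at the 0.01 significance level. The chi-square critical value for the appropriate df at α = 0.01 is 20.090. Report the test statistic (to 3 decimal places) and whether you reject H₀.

7.692; do not reject

Ratio total = 24. Expected counts: 264×6/24 = 66, 264×2/24 = 22, 264×1/24 = 11, 264×1/24 = 11, 264×5/24 = 55, 264×1/24 = 11, 264×4/24 = 44, 264×1/24 = 11, 264×3/24 = 33.
type 1: (70 − 66)²/66 = 16/66 = 0.2424
type 2: (23 − 22)²/22 = 1/22 = 0.0455
type 3: (13 − 11)²/11 = 4/11 = 0.3636
type 4: (14 − 11)²/11 = 9/11 = 0.8182
type 5: (54 − 55)²/55 = 1/55 = 0.0182
type 6: (3 − 11)²/11 = 64/11 = 5.8182
type 7: (45 − 44)²/44 = 1/44 = 0.0227
type 8: (12 − 11)²/11 = 1/11 = 0.0909
type 9: (30 − 33)²/33 = 9/33 = 0.2727
Sum = 7.692
df = 8. Since 7.692 < 20.090, we do not reject H₀.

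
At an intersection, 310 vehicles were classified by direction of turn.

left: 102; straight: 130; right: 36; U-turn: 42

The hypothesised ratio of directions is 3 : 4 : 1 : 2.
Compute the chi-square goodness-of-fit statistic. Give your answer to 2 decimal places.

Ratio total = 10. Expected counts: 310×3/10 = 93, 310×4/10 = 124, 310×1/10 = 31, 310×2/10 = 62.
χ² = (102−93)²/93 + (130−124)²/124 + (36−31)²/31 + (42−62)²/62
   = 0.871 + 0.290 + 0.806 + 6.452
Sum = 8.42

8.42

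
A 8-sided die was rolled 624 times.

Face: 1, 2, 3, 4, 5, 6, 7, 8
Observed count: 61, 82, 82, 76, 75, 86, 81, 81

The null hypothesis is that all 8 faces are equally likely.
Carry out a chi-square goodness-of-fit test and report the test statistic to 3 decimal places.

Under H₀ each category has probability 1/8, so each expected count is 624/8 = 78.
cat         O        E   (O−E)²/E
1          61       78     3.7051
2          82       78     0.2051
3          82       78     0.2051
4          76       78     0.0513
5          75       78     0.1154
6          86       78     0.8205
7          81       78     0.1154
8          81       78     0.1154
Sum = 5.333

5.333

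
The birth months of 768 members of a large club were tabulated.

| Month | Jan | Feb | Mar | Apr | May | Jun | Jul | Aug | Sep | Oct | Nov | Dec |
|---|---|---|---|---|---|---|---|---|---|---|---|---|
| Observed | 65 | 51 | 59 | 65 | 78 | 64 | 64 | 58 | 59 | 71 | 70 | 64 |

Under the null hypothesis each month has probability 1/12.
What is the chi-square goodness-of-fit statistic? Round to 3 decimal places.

Expected count for each of the 12 categories: 768/12 = 64.
χ² = (65−64)²/64 + (51−64)²/64 + (59−64)²/64 + (65−64)²/64 + (78−64)²/64 + (64−64)²/64 + (64−64)²/64 + (58−64)²/64 + (59−64)²/64 + (71−64)²/64 + (70−64)²/64 + (64−64)²/64
   = 0.0156 + 2.6406 + 0.3906 + 0.0156 + 3.0625 + 0.0000 + 0.0000 + 0.5625 + 0.3906 + 0.7656 + 0.5625 + 0.0000
Sum = 8.406

8.406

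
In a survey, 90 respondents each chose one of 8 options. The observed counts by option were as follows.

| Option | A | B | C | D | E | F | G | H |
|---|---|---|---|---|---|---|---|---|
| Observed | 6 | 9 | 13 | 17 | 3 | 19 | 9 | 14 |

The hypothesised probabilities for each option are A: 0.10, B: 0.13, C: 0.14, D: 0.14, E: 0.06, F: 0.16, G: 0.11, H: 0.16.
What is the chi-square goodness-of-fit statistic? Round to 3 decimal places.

5.801

Expected counts E_i = n·p_i: 90×0.10 = 9, 90×0.13 = 11.7, 90×0.14 = 12.6, 90×0.14 = 12.6, 90×0.06 = 5.4, 90×0.16 = 14.4, 90×0.11 = 9.9, 90×0.16 = 14.4.
χ² = (6−9)²/9 + (9−11.7)²/11.7 + (13−12.6)²/12.6 + (17−12.6)²/12.6 + (3−5.4)²/5.4 + (19−14.4)²/14.4 + (9−9.9)²/9.9 + (14−14.4)²/14.4
   = 1.0000 + 0.6231 + 0.0127 + 1.5365 + 1.0667 + 1.4694 + 0.0818 + 0.0111
Sum = 5.801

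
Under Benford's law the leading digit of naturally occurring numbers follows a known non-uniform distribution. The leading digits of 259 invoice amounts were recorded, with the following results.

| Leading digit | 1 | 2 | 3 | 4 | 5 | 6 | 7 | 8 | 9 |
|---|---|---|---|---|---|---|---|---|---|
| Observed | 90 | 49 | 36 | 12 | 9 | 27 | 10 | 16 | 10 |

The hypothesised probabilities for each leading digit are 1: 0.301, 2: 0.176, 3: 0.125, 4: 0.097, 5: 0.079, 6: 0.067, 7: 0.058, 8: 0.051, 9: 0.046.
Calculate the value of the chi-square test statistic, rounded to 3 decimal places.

Expected counts E_i = n·p_i: 259×0.301 = 77.959, 259×0.176 = 45.584, 259×0.125 = 32.375, 259×0.097 = 25.123, 259×0.079 = 20.461, 259×0.067 = 17.353, 259×0.058 = 15.022, 259×0.051 = 13.209, 259×0.046 = 11.914.
1: (90 − 77.959)²/77.959 = 144.985681/77.959 = 1.8598
2: (49 − 45.584)²/45.584 = 11.669056/45.584 = 0.2560
3: (36 − 32.375)²/32.375 = 13.140625/32.375 = 0.4059
4: (12 − 25.123)²/25.123 = 172.213129/25.123 = 6.8548
5: (9 − 20.461)²/20.461 = 131.354521/20.461 = 6.4198
6: (27 − 17.353)²/17.353 = 93.064609/17.353 = 5.3630
7: (10 − 15.022)²/15.022 = 25.220484/15.022 = 1.6789
8: (16 − 13.209)²/13.209 = 7.789681/13.209 = 0.5897
9: (10 − 11.914)²/11.914 = 3.663396/11.914 = 0.3075
Sum = 23.735

23.735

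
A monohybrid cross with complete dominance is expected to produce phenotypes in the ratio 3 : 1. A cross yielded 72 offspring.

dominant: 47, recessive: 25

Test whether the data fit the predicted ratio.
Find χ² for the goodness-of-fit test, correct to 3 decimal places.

3.630

Ratio total = 4. Expected counts: 72×3/4 = 54, 72×1/4 = 18.
χ² = (47−54)²/54 + (25−18)²/18
   = 0.9074 + 2.7222
Sum = 3.630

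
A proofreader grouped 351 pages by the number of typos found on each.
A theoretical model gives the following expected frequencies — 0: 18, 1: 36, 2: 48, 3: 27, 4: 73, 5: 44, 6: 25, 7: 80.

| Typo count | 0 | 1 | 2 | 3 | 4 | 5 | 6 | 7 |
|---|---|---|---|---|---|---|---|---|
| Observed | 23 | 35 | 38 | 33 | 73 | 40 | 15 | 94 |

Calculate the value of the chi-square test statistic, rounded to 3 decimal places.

11.647

cat         O        E   (O−E)²/E
0          23       18     1.3889
1          35       36     0.0278
2          38       48     2.0833
3          33       27     1.3333
4          73       73     0.0000
5          40       44     0.3636
6          15       25     4.0000
7          94       80     2.4500
Sum = 11.647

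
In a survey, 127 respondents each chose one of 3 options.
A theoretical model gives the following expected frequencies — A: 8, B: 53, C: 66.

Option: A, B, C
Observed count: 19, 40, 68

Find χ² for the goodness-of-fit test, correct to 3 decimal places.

cat         O        E   (O−E)²/E
A          19        8    15.1250
B          40       53     3.1887
C          68       66     0.0606
Sum = 18.374

18.374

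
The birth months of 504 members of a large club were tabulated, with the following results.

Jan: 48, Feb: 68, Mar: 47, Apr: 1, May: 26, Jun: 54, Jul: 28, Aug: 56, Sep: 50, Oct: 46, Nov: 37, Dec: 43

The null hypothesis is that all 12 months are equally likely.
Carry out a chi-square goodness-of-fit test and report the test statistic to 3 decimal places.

78.952

Under H₀ each category has probability 1/12, so each expected count is 504/12 = 42.
cat         O        E   (O−E)²/E
Jan        48       42     0.8571
Feb        68       42    16.0952
Mar        47       42     0.5952
Apr         1       42    40.0238
May        26       42     6.0952
Jun        54       42     3.4286
Jul        28       42     4.6667
Aug        56       42     4.6667
Sep        50       42     1.5238
Oct        46       42     0.3810
Nov        37       42     0.5952
Dec        43       42     0.0238
Sum = 78.952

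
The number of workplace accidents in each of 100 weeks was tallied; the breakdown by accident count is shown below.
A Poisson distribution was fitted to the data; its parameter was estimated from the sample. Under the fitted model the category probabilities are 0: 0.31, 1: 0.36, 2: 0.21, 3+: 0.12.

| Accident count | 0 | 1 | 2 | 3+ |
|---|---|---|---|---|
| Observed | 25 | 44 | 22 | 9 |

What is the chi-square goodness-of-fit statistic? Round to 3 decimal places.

3.737

Expected counts E_i = n·p_i: 100×0.31 = 31, 100×0.36 = 36, 100×0.21 = 21, 100×0.12 = 12.
cat         O        E   (O−E)²/E
0          25       31     1.1613
1          44       36     1.7778
2          22       21     0.0476
3+          9       12     0.7500
Sum = 3.737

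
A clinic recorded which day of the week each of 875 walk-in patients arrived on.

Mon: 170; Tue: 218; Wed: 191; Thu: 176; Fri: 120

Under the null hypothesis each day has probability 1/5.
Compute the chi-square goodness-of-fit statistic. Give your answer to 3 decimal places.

Under H₀ each category has probability 1/5, so each expected count is 875/5 = 175.
cat         O        E   (O−E)²/E
Mon       170      175     0.1429
Tue       218      175    10.5657
Wed       191      175     1.4629
Thu       176      175     0.0057
Fri       120      175    17.2857
Sum = 29.463

29.463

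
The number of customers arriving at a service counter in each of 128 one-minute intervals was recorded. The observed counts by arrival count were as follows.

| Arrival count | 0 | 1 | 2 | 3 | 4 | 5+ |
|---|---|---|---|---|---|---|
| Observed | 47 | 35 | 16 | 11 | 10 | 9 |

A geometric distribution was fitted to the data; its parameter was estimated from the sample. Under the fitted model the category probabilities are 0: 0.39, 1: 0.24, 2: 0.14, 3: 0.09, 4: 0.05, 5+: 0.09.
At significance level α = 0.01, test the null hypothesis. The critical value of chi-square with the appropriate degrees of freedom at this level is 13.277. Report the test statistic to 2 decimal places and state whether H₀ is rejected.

3.57; do not reject

Expected counts E_i = n·p_i: 128×0.39 = 49.92, 128×0.24 = 30.72, 128×0.14 = 17.92, 128×0.09 = 11.52, 128×0.05 = 6.4, 128×0.09 = 11.52.
χ² = (47−49.92)²/49.92 + (35−30.72)²/30.72 + (16−17.92)²/17.92 + (11−11.52)²/11.52 + (10−6.4)²/6.4 + (9−11.52)²/11.52
   = 0.171 + 0.596 + 0.206 + 0.023 + 2.025 + 0.551
Sum = 3.57
df = 4. Since 3.57 < 13.277, we do not reject H₀.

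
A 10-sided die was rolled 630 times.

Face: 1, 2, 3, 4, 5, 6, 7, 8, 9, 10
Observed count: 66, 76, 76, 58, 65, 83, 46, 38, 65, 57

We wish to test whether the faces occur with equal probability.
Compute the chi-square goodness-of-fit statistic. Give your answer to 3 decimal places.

Expected count for each of the 10 categories: 630/10 = 63.
χ² = (66−63)²/63 + (76−63)²/63 + (76−63)²/63 + (58−63)²/63 + (65−63)²/63 + (83−63)²/63 + (46−63)²/63 + (38−63)²/63 + (65−63)²/63 + (57−63)²/63
   = 0.1429 + 2.6825 + 2.6825 + 0.3968 + 0.0635 + 6.3492 + 4.5873 + 9.9206 + 0.0635 + 0.5714
Sum = 27.460

27.460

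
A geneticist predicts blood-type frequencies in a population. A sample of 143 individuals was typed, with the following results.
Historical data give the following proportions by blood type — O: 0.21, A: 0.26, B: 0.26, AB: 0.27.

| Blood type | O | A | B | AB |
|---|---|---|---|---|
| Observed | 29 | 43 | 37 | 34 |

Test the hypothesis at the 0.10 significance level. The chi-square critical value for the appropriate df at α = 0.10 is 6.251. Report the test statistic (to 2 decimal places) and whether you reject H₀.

Expected counts E_i = n·p_i: 143×0.21 = 30.03, 143×0.26 = 37.18, 143×0.26 = 37.18, 143×0.27 = 38.61.
cat         O        E   (O−E)²/E
O          29    30.03      0.035
A          43    37.18      0.911
B          37    37.18      0.001
AB         34    38.61      0.550
Sum = 1.50
df = 3. Since 1.50 < 6.251, we do not reject H₀.

1.50; do not reject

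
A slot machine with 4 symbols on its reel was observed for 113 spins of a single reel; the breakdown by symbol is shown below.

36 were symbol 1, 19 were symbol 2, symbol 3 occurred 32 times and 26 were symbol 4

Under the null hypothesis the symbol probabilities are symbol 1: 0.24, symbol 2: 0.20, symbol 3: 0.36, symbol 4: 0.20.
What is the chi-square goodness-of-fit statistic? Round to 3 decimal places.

Expected counts E_i = n·p_i: 113×0.24 = 27.12, 113×0.20 = 22.6, 113×0.36 = 40.68, 113×0.20 = 22.6.
symbol 1: (36 − 27.12)²/27.12 = 78.8544/27.12 = 2.9076
symbol 2: (19 − 22.6)²/22.6 = 12.96/22.6 = 0.5735
symbol 3: (32 − 40.68)²/40.68 = 75.3424/40.68 = 1.8521
symbol 4: (26 − 22.6)²/22.6 = 11.56/22.6 = 0.5115
Sum = 5.845

5.845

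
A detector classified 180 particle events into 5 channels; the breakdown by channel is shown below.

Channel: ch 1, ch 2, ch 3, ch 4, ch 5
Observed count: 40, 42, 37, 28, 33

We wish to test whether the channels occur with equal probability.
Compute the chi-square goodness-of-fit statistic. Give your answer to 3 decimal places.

Expected count for each of the 5 categories: 180/5 = 36.
χ² = (40−36)²/36 + (42−36)²/36 + (37−36)²/36 + (28−36)²/36 + (33−36)²/36
   = 0.4444 + 1.0000 + 0.0278 + 1.7778 + 0.2500
Sum = 3.500

3.500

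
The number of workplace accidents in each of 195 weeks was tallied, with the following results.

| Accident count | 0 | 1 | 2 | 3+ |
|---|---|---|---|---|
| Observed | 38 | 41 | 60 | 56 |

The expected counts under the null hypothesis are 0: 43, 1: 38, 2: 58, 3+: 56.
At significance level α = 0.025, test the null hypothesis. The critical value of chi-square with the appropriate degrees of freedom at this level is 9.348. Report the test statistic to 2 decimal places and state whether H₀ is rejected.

0.89; do not reject

cat         O        E   (O−E)²/E
0          38       43      0.581
1          41       38      0.237
2          60       58      0.069
3+         56       56      0.000
Sum = 0.89
df = 3. Since 0.89 < 9.348, we do not reject H₀.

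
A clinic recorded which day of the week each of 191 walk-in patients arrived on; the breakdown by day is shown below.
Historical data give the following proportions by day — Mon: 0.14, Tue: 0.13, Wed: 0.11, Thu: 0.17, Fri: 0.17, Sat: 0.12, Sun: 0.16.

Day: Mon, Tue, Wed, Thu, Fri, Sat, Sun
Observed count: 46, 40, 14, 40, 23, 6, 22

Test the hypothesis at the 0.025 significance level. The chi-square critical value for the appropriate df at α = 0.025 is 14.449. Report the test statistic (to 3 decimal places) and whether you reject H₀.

Expected counts E_i = n·p_i: 191×0.14 = 26.74, 191×0.13 = 24.83, 191×0.11 = 21.01, 191×0.17 = 32.47, 191×0.17 = 32.47, 191×0.12 = 22.92, 191×0.16 = 30.56.
cat         O        E   (O−E)²/E
Mon        46    26.74    13.8724
Tue        40    24.83     9.2682
Wed        14    21.01     2.3389
Thu        40    32.47     1.7463
Fri        23    32.47     2.7620
Sat         6    22.92    12.4907
Sun        22    30.56     2.3977
Sum = 44.876
df = 6. Since 44.876 > 14.449, we reject H₀.

44.876; reject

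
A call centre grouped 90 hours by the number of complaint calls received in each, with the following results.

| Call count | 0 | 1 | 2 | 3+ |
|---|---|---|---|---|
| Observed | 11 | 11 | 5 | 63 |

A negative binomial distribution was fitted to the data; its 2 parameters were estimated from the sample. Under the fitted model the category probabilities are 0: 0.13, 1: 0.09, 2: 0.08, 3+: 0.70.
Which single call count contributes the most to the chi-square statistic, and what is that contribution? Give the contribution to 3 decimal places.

1, 1.038

Expected counts E_i = n·p_i: 90×0.13 = 11.7, 90×0.09 = 8.1, 90×0.08 = 7.2, 90×0.70 = 63.
cat         O        E   (O−E)²/E
0          11     11.7     0.0419
1          11      8.1     1.0383
2           5      7.2     0.6722
3+         63       63     0.0000
The largest term is for 1: 1.038.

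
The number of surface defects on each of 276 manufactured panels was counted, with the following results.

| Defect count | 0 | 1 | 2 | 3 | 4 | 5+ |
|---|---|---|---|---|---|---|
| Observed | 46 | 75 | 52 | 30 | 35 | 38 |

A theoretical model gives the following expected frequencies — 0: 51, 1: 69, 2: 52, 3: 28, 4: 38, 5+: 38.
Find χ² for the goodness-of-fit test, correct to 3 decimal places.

1.392

χ² = (46−51)²/51 + (75−69)²/69 + (52−52)²/52 + (30−28)²/28 + (35−38)²/38 + (38−38)²/38
   = 0.4902 + 0.5217 + 0.0000 + 0.1429 + 0.2368 + 0.0000
Sum = 1.392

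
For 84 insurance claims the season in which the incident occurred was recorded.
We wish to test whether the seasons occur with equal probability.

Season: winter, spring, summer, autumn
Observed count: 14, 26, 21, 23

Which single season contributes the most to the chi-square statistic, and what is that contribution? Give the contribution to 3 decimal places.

winter, 2.333

Expected count for each of the 4 categories: 84/4 = 21.
χ² = (14−21)²/21 + (26−21)²/21 + (21−21)²/21 + (23−21)²/21
   = 2.3333 + 1.1905 + 0.0000 + 0.1905
The largest term is for winter: 2.333.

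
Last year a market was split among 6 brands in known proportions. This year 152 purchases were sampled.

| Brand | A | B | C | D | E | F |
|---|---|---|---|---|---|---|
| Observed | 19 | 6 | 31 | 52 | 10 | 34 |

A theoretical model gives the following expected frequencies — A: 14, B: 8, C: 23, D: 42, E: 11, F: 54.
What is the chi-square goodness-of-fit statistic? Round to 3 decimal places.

14.948

cat         O        E   (O−E)²/E
A          19       14     1.7857
B           6        8     0.5000
C          31       23     2.7826
D          52       42     2.3810
E          10       11     0.0909
F          34       54     7.4074
Sum = 14.948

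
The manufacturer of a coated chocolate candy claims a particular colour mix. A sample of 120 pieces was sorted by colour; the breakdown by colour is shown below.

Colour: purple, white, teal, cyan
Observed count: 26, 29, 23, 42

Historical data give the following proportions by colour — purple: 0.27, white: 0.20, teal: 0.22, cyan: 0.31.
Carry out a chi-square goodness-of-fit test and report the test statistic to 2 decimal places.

Expected counts E_i = n·p_i: 120×0.27 = 32.4, 120×0.20 = 24, 120×0.22 = 26.4, 120×0.31 = 37.2.
purple: (26 − 32.4)²/32.4 = 40.96/32.4 = 1.264
white: (29 − 24)²/24 = 25/24 = 1.042
teal: (23 − 26.4)²/26.4 = 11.56/26.4 = 0.438
cyan: (42 − 37.2)²/37.2 = 23.04/37.2 = 0.619
Sum = 3.36

3.36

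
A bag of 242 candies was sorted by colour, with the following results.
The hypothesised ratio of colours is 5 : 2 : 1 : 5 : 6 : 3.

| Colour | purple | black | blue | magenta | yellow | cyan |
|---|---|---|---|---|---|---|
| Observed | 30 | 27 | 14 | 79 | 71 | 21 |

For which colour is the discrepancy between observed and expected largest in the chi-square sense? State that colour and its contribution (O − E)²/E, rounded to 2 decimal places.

purple, 11.36

Ratio total = 22. Expected counts: 242×5/22 = 55, 242×2/22 = 22, 242×1/22 = 11, 242×5/22 = 55, 242×6/22 = 66, 242×3/22 = 33.
cat          O        E   (O−E)²/E
purple      30       55     11.364
black       27       22      1.136
blue        14       11      0.818
magenta     79       55     10.473
yellow      71       66      0.379
cyan        21       33      4.364
The largest term is for purple: 11.36.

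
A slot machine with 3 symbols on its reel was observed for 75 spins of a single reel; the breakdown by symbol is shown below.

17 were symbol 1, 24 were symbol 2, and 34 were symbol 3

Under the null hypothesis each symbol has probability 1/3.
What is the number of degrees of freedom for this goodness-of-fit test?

2

There are k = 3 categories and no parameters were estimated from the data, so df = 3 − 1 = 2.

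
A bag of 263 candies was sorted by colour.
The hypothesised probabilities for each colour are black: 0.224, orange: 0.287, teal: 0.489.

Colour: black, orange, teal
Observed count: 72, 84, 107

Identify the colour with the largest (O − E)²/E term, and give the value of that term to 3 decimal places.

Expected counts E_i = n·p_i: 263×0.224 = 58.912, 263×0.287 = 75.481, 263×0.489 = 128.607.
χ² = (72−58.912)²/58.912 + (84−75.481)²/75.481 + (107−128.607)²/128.607
   = 2.9077 + 0.9615 + 3.6301
The largest term is for teal: 3.630.

teal, 3.630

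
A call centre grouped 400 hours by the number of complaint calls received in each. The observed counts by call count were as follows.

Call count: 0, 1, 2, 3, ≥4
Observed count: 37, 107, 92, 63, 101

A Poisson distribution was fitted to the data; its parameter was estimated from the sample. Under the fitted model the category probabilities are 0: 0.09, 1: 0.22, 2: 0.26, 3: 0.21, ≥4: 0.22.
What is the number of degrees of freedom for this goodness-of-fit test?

3

There are k = 5 categories and 1 parameter estimated from the data, so df = 5 − 1 − 1 = 3.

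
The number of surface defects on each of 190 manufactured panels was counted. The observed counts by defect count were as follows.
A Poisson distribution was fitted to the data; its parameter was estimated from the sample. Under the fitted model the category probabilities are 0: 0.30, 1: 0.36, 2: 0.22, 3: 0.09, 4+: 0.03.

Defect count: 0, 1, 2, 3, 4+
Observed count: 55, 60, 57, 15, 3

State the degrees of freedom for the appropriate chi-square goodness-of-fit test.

There are k = 5 categories and 1 parameter estimated from the data, so df = 5 − 1 − 1 = 3.

3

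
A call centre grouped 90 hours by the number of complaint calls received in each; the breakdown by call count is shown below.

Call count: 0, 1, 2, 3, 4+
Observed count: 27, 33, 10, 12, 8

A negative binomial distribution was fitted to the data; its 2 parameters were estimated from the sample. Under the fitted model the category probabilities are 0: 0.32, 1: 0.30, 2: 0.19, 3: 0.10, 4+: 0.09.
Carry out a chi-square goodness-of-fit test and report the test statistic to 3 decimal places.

5.395

Expected counts E_i = n·p_i: 90×0.32 = 28.8, 90×0.30 = 27, 90×0.19 = 17.1, 90×0.10 = 9, 90×0.09 = 8.1.
χ² = (27−28.8)²/28.8 + (33−27)²/27 + (10−17.1)²/17.1 + (12−9)²/9 + (8−8.1)²/8.1
   = 0.1125 + 1.3333 + 2.9480 + 1.0000 + 0.0012
Sum = 5.395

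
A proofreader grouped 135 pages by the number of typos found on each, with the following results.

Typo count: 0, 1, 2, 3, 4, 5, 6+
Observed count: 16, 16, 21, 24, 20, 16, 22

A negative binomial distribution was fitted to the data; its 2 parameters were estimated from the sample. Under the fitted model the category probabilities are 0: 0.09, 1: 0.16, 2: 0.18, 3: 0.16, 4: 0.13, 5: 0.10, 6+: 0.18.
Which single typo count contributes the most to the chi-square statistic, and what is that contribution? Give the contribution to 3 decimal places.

Expected counts E_i = n·p_i: 135×0.09 = 12.15, 135×0.16 = 21.6, 135×0.18 = 24.3, 135×0.16 = 21.6, 135×0.13 = 17.55, 135×0.10 = 13.5, 135×0.18 = 24.3.
χ² = (16−12.15)²/12.15 + (16−21.6)²/21.6 + (21−24.3)²/24.3 + (24−21.6)²/21.6 + (20−17.55)²/17.55 + (16−13.5)²/13.5 + (22−24.3)²/24.3
   = 1.2200 + 1.4519 + 0.4481 + 0.2667 + 0.3420 + 0.4630 + 0.2177
The largest term is for 1: 1.452.

1, 1.452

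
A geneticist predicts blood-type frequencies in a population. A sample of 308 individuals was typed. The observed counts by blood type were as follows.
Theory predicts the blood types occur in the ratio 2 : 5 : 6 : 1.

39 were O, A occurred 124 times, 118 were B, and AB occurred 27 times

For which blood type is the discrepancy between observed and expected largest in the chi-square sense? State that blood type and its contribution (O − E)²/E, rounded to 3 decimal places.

A, 1.782

Ratio total = 14. Expected counts: 308×2/14 = 44, 308×5/14 = 110, 308×6/14 = 132, 308×1/14 = 22.
χ² = (39−44)²/44 + (124−110)²/110 + (118−132)²/132 + (27−22)²/22
   = 0.5682 + 1.7818 + 1.4848 + 1.1364
The largest term is for A: 1.782.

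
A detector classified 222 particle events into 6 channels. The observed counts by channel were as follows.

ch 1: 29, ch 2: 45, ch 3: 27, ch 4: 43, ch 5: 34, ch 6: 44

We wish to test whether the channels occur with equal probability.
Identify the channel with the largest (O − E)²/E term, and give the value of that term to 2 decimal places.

Expected count for each of the 6 categories: 222/6 = 37.
χ² = (29−37)²/37 + (45−37)²/37 + (27−37)²/37 + (43−37)²/37 + (34−37)²/37 + (44−37)²/37
   = 1.730 + 1.730 + 2.703 + 0.973 + 0.243 + 1.324
The largest term is for ch 3: 2.70.

ch 3, 2.70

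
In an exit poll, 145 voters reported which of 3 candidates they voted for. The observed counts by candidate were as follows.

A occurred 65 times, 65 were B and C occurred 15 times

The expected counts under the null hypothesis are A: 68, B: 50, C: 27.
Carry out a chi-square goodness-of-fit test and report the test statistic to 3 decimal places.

cat         O        E   (O−E)²/E
A          65       68     0.1324
B          65       50     4.5000
C          15       27     5.3333
Sum = 9.966

9.966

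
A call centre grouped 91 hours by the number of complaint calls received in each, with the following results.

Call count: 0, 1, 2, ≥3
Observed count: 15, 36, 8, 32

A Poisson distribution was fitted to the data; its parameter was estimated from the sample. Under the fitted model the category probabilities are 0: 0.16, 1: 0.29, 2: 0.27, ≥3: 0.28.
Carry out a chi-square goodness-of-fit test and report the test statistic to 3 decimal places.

16.356

Expected counts E_i = n·p_i: 91×0.16 = 14.56, 91×0.29 = 26.39, 91×0.27 = 24.57, 91×0.28 = 25.48.
cat         O        E   (O−E)²/E
0          15    14.56     0.0133
1          36    26.39     3.4995
2           8    24.57    11.1748
≥3         32    25.48     1.6684
Sum = 16.356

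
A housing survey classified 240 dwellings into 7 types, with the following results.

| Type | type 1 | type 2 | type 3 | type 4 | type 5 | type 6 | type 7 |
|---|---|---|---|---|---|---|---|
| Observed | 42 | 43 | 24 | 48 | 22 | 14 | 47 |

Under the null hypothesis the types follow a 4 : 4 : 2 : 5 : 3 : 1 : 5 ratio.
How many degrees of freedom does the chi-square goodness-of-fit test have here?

6

There are k = 7 categories and no parameters were estimated from the data, so df = 7 − 1 = 6.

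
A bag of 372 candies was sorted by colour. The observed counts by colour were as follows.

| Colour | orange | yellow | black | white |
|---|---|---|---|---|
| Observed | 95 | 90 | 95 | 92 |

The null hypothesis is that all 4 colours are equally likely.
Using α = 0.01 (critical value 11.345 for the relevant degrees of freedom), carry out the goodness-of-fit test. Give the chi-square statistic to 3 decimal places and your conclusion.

0.194; do not reject

Under H₀ each category has probability 1/4, so each expected count is 372/4 = 93.
χ² = (95−93)²/93 + (90−93)²/93 + (95−93)²/93 + (92−93)²/93
   = 0.0430 + 0.0968 + 0.0430 + 0.0108
Sum = 0.194
df = 3. Since 0.194 < 11.345, we do not reject H₀.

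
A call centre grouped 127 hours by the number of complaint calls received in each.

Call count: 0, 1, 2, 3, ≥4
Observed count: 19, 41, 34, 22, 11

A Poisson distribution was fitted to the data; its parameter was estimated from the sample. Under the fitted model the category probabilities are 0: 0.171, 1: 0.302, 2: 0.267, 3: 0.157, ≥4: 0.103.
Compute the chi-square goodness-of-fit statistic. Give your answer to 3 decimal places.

1.067

Expected counts E_i = n·p_i: 127×0.171 = 21.717, 127×0.302 = 38.354, 127×0.267 = 33.909, 127×0.157 = 19.939, 127×0.103 = 13.081.
cat         O        E   (O−E)²/E
0          19   21.717     0.3399
1          41   38.354     0.1825
2          34   33.909     0.0002
3          22   19.939     0.2130
≥4         11   13.081     0.3311
Sum = 1.067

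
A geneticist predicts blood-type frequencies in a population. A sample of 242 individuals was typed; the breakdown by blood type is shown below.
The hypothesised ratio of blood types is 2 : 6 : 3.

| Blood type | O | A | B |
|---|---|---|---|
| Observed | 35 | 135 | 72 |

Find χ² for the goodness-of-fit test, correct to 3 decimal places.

2.455

Ratio total = 11. Expected counts: 242×2/11 = 44, 242×6/11 = 132, 242×3/11 = 66.
χ² = (35−44)²/44 + (135−132)²/132 + (72−66)²/66
   = 1.8409 + 0.0682 + 0.5455
Sum = 2.455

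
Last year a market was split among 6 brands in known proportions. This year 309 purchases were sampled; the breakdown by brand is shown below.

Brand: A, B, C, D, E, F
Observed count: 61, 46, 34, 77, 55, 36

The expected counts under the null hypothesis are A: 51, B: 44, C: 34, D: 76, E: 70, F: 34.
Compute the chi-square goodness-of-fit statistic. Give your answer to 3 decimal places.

χ² = (61−51)²/51 + (46−44)²/44 + (34−34)²/34 + (77−76)²/76 + (55−70)²/70 + (36−34)²/34
   = 1.9608 + 0.0909 + 0.0000 + 0.0132 + 3.2143 + 0.1176
Sum = 5.397

5.397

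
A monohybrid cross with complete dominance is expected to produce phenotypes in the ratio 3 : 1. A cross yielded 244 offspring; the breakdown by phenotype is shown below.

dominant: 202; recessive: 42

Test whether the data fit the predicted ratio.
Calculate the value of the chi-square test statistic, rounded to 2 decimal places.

Ratio total = 4. Expected counts: 244×3/4 = 183, 244×1/4 = 61.
cat            O        E   (O−E)²/E
dominant     202      183      1.973
recessive     42       61      5.918
Sum = 7.89

7.89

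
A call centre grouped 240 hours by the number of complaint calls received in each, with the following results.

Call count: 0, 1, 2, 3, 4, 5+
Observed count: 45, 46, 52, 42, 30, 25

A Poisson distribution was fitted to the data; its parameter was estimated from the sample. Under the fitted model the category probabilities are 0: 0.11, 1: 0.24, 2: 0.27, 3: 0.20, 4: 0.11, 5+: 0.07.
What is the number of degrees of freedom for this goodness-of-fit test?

There are k = 6 categories and 1 parameter estimated from the data, so df = 6 − 1 − 1 = 4.

4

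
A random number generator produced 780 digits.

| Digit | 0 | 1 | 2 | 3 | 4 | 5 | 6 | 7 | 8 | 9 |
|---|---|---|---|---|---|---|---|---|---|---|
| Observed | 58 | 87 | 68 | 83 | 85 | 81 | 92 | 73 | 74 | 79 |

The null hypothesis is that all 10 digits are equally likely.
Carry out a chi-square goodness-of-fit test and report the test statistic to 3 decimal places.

11.564

Expected count for each of the 10 categories: 780/10 = 78.
cat         O        E   (O−E)²/E
0          58       78     5.1282
1          87       78     1.0385
2          68       78     1.2821
3          83       78     0.3205
4          85       78     0.6282
5          81       78     0.1154
6          92       78     2.5128
7          73       78     0.3205
8          74       78     0.2051
9          79       78     0.0128
Sum = 11.564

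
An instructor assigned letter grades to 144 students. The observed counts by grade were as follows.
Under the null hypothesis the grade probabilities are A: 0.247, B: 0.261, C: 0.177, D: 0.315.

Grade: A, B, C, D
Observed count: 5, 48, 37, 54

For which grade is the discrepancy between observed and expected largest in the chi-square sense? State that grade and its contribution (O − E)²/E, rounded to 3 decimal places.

A, 26.271

Expected counts E_i = n·p_i: 144×0.247 = 35.568, 144×0.261 = 37.584, 144×0.177 = 25.488, 144×0.315 = 45.36.
cat         O        E   (O−E)²/E
A           5   35.568    26.2709
B          48   37.584     2.8867
C          37   25.488     5.1996
D          54    45.36     1.6457
The largest term is for A: 26.271.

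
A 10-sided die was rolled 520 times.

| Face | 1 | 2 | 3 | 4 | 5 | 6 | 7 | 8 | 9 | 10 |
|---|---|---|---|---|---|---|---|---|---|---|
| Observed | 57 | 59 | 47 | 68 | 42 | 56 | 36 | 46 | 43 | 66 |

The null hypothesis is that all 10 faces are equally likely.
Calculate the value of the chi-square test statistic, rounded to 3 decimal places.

Expected count for each of the 10 categories: 520/10 = 52.
cat         O        E   (O−E)²/E
1          57       52     0.4808
2          59       52     0.9423
3          47       52     0.4808
4          68       52     4.9231
5          42       52     1.9231
6          56       52     0.3077
7          36       52     4.9231
8          46       52     0.6923
9          43       52     1.5577
10         66       52     3.7692
Sum = 20.000

20.000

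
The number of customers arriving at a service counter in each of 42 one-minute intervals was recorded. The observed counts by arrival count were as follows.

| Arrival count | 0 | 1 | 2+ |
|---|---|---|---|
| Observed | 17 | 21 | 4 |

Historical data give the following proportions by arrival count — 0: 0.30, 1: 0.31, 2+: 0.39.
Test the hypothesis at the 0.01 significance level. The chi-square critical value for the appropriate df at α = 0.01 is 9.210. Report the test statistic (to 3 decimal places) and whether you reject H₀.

Expected counts E_i = n·p_i: 42×0.30 = 12.6, 42×0.31 = 13.02, 42×0.39 = 16.38.
cat         O        E   (O−E)²/E
0          17     12.6     1.5365
1          21    13.02     4.8910
2+          4    16.38     9.3568
Sum = 15.784
df = 2. Since 15.784 > 9.210, we reject H₀.

15.784; reject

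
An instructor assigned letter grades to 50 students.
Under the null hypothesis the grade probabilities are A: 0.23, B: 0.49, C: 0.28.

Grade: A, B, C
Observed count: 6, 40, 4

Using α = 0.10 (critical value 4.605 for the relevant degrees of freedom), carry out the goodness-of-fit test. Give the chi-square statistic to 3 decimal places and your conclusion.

Expected counts E_i = n·p_i: 50×0.23 = 11.5, 50×0.49 = 24.5, 50×0.28 = 14.
A: (6 − 11.5)²/11.5 = 30.25/11.5 = 2.6304
B: (40 − 24.5)²/24.5 = 240.25/24.5 = 9.8061
C: (4 − 14)²/14 = 100/14 = 7.1429
Sum = 19.579
df = 2. Since 19.579 > 4.605, we reject H₀.

19.579; reject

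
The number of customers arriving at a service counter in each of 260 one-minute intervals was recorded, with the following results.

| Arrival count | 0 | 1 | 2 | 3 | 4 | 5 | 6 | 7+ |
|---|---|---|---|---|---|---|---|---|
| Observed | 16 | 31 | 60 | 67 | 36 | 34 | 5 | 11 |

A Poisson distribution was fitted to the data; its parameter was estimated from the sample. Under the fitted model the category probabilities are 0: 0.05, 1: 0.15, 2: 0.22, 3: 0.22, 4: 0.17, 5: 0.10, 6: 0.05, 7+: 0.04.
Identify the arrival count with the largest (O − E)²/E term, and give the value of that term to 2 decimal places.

Expected counts E_i = n·p_i: 260×0.05 = 13, 260×0.15 = 39, 260×0.22 = 57.2, 260×0.22 = 57.2, 260×0.17 = 44.2, 260×0.10 = 26, 260×0.05 = 13, 260×0.04 = 10.4.
cat         O        E   (O−E)²/E
0          16       13      0.692
1          31       39      1.641
2          60     57.2      0.137
3          67     57.2      1.679
4          36     44.2      1.521
5          34       26      2.462
6           5       13      4.923
7+         11     10.4      0.035
The largest term is for 6: 4.92.

6, 4.92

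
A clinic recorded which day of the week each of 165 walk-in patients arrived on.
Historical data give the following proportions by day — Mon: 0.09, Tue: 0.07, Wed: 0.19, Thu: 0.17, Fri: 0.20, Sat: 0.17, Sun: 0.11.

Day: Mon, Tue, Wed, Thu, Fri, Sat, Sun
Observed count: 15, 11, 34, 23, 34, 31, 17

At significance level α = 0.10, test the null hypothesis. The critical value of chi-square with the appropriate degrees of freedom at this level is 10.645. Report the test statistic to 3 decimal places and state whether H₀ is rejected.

1.574; do not reject

Expected counts E_i = n·p_i: 165×0.09 = 14.85, 165×0.07 = 11.55, 165×0.19 = 31.35, 165×0.17 = 28.05, 165×0.20 = 33, 165×0.17 = 28.05, 165×0.11 = 18.15.
cat         O        E   (O−E)²/E
Mon        15    14.85     0.0015
Tue        11    11.55     0.0262
Wed        34    31.35     0.2240
Thu        23    28.05     0.9092
Fri        34       33     0.0303
Sat        31    28.05     0.3102
Sun        17    18.15     0.0729
Sum = 1.574
df = 6. Since 1.574 < 10.645, we do not reject H₀.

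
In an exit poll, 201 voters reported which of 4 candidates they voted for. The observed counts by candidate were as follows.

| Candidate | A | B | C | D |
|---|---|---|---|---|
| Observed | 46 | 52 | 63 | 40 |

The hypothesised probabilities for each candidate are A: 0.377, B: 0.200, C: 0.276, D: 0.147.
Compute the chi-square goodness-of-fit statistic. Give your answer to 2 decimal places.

19.88

Expected counts E_i = n·p_i: 201×0.377 = 75.777, 201×0.200 = 40.2, 201×0.276 = 55.476, 201×0.147 = 29.547.
A: (46 − 75.777)²/75.777 = 886.669729/75.777 = 11.701
B: (52 − 40.2)²/40.2 = 139.24/40.2 = 3.464
C: (63 − 55.476)²/55.476 = 56.610576/55.476 = 1.020
D: (40 − 29.547)²/29.547 = 109.265209/29.547 = 3.698
Sum = 19.88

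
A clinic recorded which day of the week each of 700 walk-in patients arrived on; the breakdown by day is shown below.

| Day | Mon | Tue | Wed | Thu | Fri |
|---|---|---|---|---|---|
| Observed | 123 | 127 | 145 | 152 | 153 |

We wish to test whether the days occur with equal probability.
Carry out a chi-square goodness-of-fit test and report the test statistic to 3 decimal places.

Expected count for each of the 5 categories: 700/5 = 140.
Mon: (123 − 140)²/140 = 289/140 = 2.0643
Tue: (127 − 140)²/140 = 169/140 = 1.2071
Wed: (145 − 140)²/140 = 25/140 = 0.1786
Thu: (152 − 140)²/140 = 144/140 = 1.0286
Fri: (153 − 140)²/140 = 169/140 = 1.2071
Sum = 5.686

5.686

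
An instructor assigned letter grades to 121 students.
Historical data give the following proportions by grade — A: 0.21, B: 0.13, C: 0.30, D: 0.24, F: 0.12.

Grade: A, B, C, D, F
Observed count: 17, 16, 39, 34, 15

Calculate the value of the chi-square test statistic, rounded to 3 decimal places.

3.852

Expected counts E_i = n·p_i: 121×0.21 = 25.41, 121×0.13 = 15.73, 121×0.30 = 36.3, 121×0.24 = 29.04, 121×0.12 = 14.52.
cat         O        E   (O−E)²/E
A          17    25.41     2.7835
B          16    15.73     0.0046
C          39     36.3     0.2008
D          34    29.04     0.8472
F          15    14.52     0.0159
Sum = 3.852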